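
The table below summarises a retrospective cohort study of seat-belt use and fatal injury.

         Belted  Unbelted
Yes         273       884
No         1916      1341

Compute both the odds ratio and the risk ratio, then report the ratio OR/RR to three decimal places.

0.689

Reading the table with exposure as columns: a = 273 (Belted, case), b = 1916 (Belted, non-case), c = 884 (Unbelted, case), d = 1341.
OR = (273·1341)/(1916·884) = 366093/1693744 = 0.21614
Risk in exposed = 273/2189 = 0.12471; risk in unexposed = 884/2225 = 0.39730; RR = 0.31390
OR/RR = 0.21614 / 0.31390 = 0.68857
The outcome is not rare, so the OR lies further from 1 than the RR.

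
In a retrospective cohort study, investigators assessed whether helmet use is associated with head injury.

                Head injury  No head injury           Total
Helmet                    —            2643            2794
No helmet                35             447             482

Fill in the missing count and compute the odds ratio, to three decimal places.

0.730

The missing cell is in the exposed row: 2794 − 2643 = 151.
So a = 151, b = 2643, c = 35, d = 447.
OR = (a·d)/(b·c) = (151 × 447) / (2643 × 35) = 67497 / 92505 = 0.72966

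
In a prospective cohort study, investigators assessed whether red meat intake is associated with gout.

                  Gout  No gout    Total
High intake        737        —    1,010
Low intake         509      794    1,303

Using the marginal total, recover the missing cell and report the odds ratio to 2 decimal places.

The missing cell is in the exposed row: 1010 − 737 = 273.
So a = 737, b = 273, c = 509, d = 794.
OR = (a·d)/(b·c) = (737 × 794) / (273 × 509) = 585178 / 138957 = 4.21122

4.21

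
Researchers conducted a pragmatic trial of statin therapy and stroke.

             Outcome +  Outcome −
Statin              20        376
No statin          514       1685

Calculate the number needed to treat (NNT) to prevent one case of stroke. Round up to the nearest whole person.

6

Risk in treated group = 20/396 = 0.05051; risk in control = 514/2199 = 0.23374.
Absolute risk reduction = 0.23374 − 0.05051 = 0.18324
NNT = 1 / ARR = 1 / 0.18324 = 5.457 → round up → 6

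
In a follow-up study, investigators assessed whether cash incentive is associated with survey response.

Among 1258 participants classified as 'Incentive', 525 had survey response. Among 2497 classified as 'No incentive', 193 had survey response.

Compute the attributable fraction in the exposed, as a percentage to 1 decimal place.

81.5

From the description: a = 525, b = 733, c = 193, d = 2304.
Risk in exposed = 525/1258 = 0.41733; risk in unexposed = 193/2497 = 0.07729.
RR = 0.41733/0.07729 = 5.39933
AR% = (RR − 1)/RR × 100 = (5.39933 − 1)/5.39933 × 100 = 81.4792%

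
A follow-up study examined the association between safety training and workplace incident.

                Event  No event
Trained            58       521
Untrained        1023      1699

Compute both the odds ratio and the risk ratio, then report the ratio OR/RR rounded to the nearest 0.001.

0.694

Cells: a = 58, b = 521, c = 1023, d = 1699.
OR = (58·1699)/(521·1023) = 98542/532983 = 0.18489
Risk in exposed = 58/579 = 0.10017; risk in unexposed = 1023/2722 = 0.37583; RR = 0.26654
OR/RR = 0.18489 / 0.26654 = 0.69366
The outcome is not rare, so the OR lies further from 1 than the RR.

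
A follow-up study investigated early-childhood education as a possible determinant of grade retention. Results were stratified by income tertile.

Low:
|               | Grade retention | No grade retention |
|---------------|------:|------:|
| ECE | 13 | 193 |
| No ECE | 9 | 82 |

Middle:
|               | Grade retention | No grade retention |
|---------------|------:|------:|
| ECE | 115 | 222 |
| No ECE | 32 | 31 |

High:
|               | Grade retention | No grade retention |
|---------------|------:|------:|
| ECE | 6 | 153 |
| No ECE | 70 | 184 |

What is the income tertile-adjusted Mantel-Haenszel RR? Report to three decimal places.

RR_MH = Σ(aᵢ·n₀ᵢ/nᵢ) / Σ(cᵢ·n₁ᵢ/nᵢ), with n₁ᵢ = aᵢ+bᵢ (exposed), n₀ᵢ = cᵢ+dᵢ (unexposed), nᵢ = n₁ᵢ+n₀ᵢ.
Stratum 1 (Low): n₁ = 206, n₀ = 91, n = 297; a·n₀/n = 13·91/297 = 3.9832; c·n₁/n = 9·206/297 = 6.2424
Stratum 2 (Middle): n₁ = 337, n₀ = 63, n = 400; a·n₀/n = 115·63/400 = 18.1125; c·n₁/n = 32·337/400 = 26.9600
Stratum 3 (High): n₁ = 159, n₀ = 254, n = 413; a·n₀/n = 6·254/413 = 3.6901; c·n₁/n = 70·159/413 = 26.9492
RR_MH = (3.9832 + 18.1125 + 3.6901) / (6.2424 + 26.9600 + 26.9492) = 25.7857 / 60.1516 = 0.42868

0.429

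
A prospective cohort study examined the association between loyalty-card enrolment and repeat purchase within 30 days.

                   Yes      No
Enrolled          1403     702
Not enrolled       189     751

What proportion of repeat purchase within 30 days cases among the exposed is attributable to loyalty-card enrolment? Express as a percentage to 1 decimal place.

Cells: a = 1403, b = 702, c = 189, d = 751.
Risk in exposed = 1403/2105 = 0.66651; risk in unexposed = 189/940 = 0.20106.
RR = 0.66651/0.20106 = 3.31491
AR% = (RR − 1)/RR × 100 = (3.31491 − 1)/3.31491 × 100 = 69.8333%

69.8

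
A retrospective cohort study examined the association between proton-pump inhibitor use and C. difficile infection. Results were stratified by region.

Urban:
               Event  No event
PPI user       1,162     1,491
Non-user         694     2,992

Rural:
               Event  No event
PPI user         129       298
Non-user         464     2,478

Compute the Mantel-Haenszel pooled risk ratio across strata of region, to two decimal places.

RR_MH = Σ(aᵢ·n₀ᵢ/nᵢ) / Σ(cᵢ·n₁ᵢ/nᵢ), with n₁ᵢ = aᵢ+bᵢ (exposed), n₀ᵢ = cᵢ+dᵢ (unexposed), nᵢ = n₁ᵢ+n₀ᵢ.
Stratum 1 (Urban): n₁ = 2653, n₀ = 3686, n = 6339; a·n₀/n = 1162·3686/6339 = 675.6794; c·n₁/n = 694·2653/6339 = 290.4531
Stratum 2 (Rural): n₁ = 427, n₀ = 2942, n = 3369; a·n₀/n = 129·2942/3369 = 112.6500; c·n₁/n = 464·427/3369 = 58.8091
RR_MH = (675.6794 + 112.6500) / (290.4531 + 58.8091) = 788.3295 / 349.2622 = 2.25713

2.26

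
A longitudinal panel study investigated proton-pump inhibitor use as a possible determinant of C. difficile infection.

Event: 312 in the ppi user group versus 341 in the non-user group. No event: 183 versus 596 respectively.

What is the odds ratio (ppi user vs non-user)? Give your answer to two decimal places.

2.98

From the description: a = 312, b = 183, c = 341, d = 596.
OR = (a·d)/(b·c) = (312 × 596) / (183 × 341) = 185952 / 62403 = 2.97986
The odds of C. difficile infection are about 2.98 times as high in the ppi user group.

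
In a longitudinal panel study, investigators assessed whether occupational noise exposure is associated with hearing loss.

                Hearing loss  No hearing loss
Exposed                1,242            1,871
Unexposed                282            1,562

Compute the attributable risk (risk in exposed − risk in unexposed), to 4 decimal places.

Cells: a = 1242, b = 1871, c = 282, d = 1562.
Risk in exposed = 1242/3113 = 0.398972; risk in unexposed = 282/1844 = 0.152928.
Risk difference = 0.398972 − 0.152928 = 0.246044

0.2460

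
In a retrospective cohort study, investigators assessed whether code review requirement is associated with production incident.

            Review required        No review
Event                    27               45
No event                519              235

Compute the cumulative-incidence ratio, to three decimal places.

Reading the table with exposure as columns: a = 27 (Review required, case), b = 519 (Review required, non-case), c = 45 (No review, case), d = 235.
Risk in exposed = 27/546 = 0.04945; risk in unexposed = 45/280 = 0.16071.
RR = 0.04945 / 0.16071 = 0.30769
The risk is 69% lower among the exposed than among the unexposed.

0.308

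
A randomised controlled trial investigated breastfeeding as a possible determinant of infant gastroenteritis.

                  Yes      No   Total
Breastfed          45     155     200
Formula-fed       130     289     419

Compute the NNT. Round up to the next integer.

Risk in treated group = 45/200 = 0.22500; risk in control = 130/419 = 0.31026.
Absolute risk reduction = 0.31026 − 0.22500 = 0.08526
NNT = 1 / ARR = 1 / 0.08526 = 11.728 → round up → 12

12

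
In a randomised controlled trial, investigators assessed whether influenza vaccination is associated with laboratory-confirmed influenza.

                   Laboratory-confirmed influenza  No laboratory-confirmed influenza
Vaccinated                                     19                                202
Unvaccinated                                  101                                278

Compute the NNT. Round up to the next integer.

6

Risk in treated group = 19/221 = 0.08597; risk in control = 101/379 = 0.26649.
Absolute risk reduction = 0.26649 − 0.08597 = 0.18052
NNT = 1 / ARR = 1 / 0.18052 = 5.540 → round up → 6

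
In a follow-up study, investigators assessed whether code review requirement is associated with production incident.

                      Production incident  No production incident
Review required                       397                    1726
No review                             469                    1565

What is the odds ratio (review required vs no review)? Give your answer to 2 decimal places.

Cells: a = 397, b = 1726, c = 469, d = 1565.
OR = (a·d)/(b·c) = (397 × 1565) / (1726 × 469) = 621305 / 809494 = 0.76752
Exposure is associated with lower odds of production incident (OR = 0.77 < 1).

0.77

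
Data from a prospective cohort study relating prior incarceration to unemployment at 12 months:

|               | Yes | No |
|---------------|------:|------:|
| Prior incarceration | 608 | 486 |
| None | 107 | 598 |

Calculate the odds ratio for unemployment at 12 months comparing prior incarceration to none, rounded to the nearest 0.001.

6.992

Cells: a = 608, b = 486, c = 107, d = 598.
OR = (a·d)/(b·c) = (608 × 598) / (486 × 107) = 363584 / 52002 = 6.99173
The odds of unemployment at 12 months are about 6.99 times as high in the prior incarceration group.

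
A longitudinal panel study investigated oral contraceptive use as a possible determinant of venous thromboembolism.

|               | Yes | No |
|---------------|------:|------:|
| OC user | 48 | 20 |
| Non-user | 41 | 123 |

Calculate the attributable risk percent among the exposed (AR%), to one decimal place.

64.6

Cells: a = 48, b = 20, c = 41, d = 123.
Risk in exposed = 48/68 = 0.70588; risk in unexposed = 41/164 = 0.25000.
RR = 0.70588/0.25000 = 2.82353
AR% = (RR − 1)/RR × 100 = (2.82353 − 1)/2.82353 × 100 = 64.5833%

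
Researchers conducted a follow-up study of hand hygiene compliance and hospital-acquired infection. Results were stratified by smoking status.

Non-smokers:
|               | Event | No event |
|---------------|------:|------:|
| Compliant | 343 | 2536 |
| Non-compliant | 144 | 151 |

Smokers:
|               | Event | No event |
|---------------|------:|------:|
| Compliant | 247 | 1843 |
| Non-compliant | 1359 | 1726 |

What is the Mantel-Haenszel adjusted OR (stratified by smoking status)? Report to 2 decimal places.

OR_MH = Σ(aᵢdᵢ/nᵢ) / Σ(bᵢcᵢ/nᵢ), where nᵢ is the stratum total.
Stratum 1 (Non-smokers): n = 3174; a·d/n = 343·151/3174 = 16.3179; b·c/n = 2536·144/3174 = 115.0548
Stratum 2 (Smokers): n = 5175; a·d/n = 247·1726/5175 = 82.3811; b·c/n = 1843·1359/5175 = 483.9878
OR_MH = (16.3179 + 82.3811) / (115.0548 + 483.9878) = 98.6990 / 599.0426 = 0.16476

0.16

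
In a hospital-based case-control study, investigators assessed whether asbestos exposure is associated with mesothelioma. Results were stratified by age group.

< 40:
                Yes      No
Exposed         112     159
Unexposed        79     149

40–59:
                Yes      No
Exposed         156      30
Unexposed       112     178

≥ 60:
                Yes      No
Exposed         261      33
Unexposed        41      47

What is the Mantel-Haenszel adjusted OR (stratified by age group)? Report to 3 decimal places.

OR_MH = Σ(aᵢdᵢ/nᵢ) / Σ(bᵢcᵢ/nᵢ), where nᵢ is the stratum total.
Stratum 1 (< 40): n = 499; a·d/n = 112·149/499 = 33.4429; b·c/n = 159·79/499 = 25.1723
Stratum 2 (40–59): n = 476; a·d/n = 156·178/476 = 58.3361; b·c/n = 30·112/476 = 7.0588
Stratum 3 (≥ 60): n = 382; a·d/n = 261·47/382 = 32.1126; b·c/n = 33·41/382 = 3.5419
OR_MH = (33.4429 + 58.3361 + 32.1126) / (25.1723 + 7.0588 + 3.5419) = 123.8916 / 35.7731 = 3.46327

3.463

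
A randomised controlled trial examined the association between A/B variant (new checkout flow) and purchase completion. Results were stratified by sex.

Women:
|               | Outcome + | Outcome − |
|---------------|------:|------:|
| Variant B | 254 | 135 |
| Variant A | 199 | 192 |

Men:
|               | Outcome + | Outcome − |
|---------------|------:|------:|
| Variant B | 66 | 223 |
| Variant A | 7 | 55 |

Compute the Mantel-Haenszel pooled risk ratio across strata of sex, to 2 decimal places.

RR_MH = Σ(aᵢ·n₀ᵢ/nᵢ) / Σ(cᵢ·n₁ᵢ/nᵢ), with n₁ᵢ = aᵢ+bᵢ (exposed), n₀ᵢ = cᵢ+dᵢ (unexposed), nᵢ = n₁ᵢ+n₀ᵢ.
Stratum 1 (Women): n₁ = 389, n₀ = 391, n = 780; a·n₀/n = 254·391/780 = 127.3256; c·n₁/n = 199·389/780 = 99.2449
Stratum 2 (Men): n₁ = 289, n₀ = 62, n = 351; a·n₀/n = 66·62/351 = 11.6581; c·n₁/n = 7·289/351 = 5.7635
RR_MH = (127.3256 + 11.6581) / (99.2449 + 5.7635) = 138.9838 / 105.0084 = 1.32355

1.32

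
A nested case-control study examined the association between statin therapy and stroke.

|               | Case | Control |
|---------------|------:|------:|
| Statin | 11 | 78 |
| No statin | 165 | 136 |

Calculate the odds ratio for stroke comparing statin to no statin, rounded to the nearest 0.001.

0.116

Cells: a = 11, b = 78, c = 165, d = 136.
OR = (a·d)/(b·c) = (11 × 136) / (78 × 165) = 1496 / 12870 = 0.11624
Exposure is associated with lower odds of stroke (OR = 0.12 < 1).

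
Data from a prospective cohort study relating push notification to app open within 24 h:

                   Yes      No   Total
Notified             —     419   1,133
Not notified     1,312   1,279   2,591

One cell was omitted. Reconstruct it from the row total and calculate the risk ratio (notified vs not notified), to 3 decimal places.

1.245

The missing cell is in the exposed row: 1133 − 419 = 714.
So a = 714, b = 419, c = 1312, d = 1279.
RR = [a/(a+b)] / [c/(c+d)] = (714/1133) / (1312/2591) = 0.63019/0.50637 = 1.24452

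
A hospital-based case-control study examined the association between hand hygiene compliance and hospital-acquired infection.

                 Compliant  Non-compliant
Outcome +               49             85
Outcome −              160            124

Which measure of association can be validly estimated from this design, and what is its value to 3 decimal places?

Reading the table with exposure as columns: a = 49 (Compliant, case), b = 160 (Compliant, non-case), c = 85 (Non-compliant, case), d = 124.
This is a hospital-based case-control study: participants were sampled on outcome status, so risks in the source population cannot be estimated directly — relative risk is not valid here. The odds ratio is the appropriate measure.
OR = (a·d)/(b·c) = (49 × 124) / (160 × 85) = 6076 / 13600 = 0.44676

0.447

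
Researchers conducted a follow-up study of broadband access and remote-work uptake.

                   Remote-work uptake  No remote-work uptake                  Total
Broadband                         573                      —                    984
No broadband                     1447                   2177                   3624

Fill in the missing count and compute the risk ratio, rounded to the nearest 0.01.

1.46

The missing cell is in the exposed row: 984 − 573 = 411.
So a = 573, b = 411, c = 1447, d = 2177.
RR = [a/(a+b)] / [c/(c+d)] = (573/984) / (1447/3624) = 0.58232/0.39928 = 1.45841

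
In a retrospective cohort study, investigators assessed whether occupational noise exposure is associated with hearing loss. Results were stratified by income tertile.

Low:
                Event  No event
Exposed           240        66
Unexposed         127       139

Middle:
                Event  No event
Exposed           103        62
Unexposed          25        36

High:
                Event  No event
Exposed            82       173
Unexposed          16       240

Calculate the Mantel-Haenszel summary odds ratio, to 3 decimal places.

4.205

OR_MH = Σ(aᵢdᵢ/nᵢ) / Σ(bᵢcᵢ/nᵢ), where nᵢ is the stratum total.
Stratum 1 (Low): n = 572; a·d/n = 240·139/572 = 58.3217; b·c/n = 66·127/572 = 14.6538
Stratum 2 (Middle): n = 226; a·d/n = 103·36/226 = 16.4071; b·c/n = 62·25/226 = 6.8584
Stratum 3 (High): n = 511; a·d/n = 82·240/511 = 38.5127; b·c/n = 173·16/511 = 5.4168
OR_MH = (58.3217 + 16.4071 + 38.5127) / (14.6538 + 6.8584 + 5.4168) = 113.2415 / 26.9291 = 4.20517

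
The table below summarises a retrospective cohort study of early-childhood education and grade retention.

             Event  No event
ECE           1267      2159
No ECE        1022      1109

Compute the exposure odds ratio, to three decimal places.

Cells: a = 1267, b = 2159, c = 1022, d = 1109.
OR = (a·d)/(b·c) = (1267 × 1109) / (2159 × 1022) = 1405103 / 2206498 = 0.63680
Exposure is associated with lower odds of grade retention (OR = 0.64 < 1).

0.637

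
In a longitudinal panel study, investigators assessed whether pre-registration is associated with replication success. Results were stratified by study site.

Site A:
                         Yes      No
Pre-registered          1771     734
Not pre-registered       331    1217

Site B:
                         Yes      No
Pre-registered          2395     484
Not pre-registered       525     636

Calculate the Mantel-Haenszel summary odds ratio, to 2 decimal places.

OR_MH = Σ(aᵢdᵢ/nᵢ) / Σ(bᵢcᵢ/nᵢ), where nᵢ is the stratum total.
Stratum 1 (Site A): n = 4053; a·d/n = 1771·1217/4053 = 531.7807; b·c/n = 734·331/4053 = 59.9442
Stratum 2 (Site B): n = 4040; a·d/n = 2395·636/4040 = 377.0347; b·c/n = 484·525/4040 = 62.8960
OR_MH = (531.7807 + 377.0347) / (59.9442 + 62.8960) = 908.8153 / 122.8403 = 7.39835

7.40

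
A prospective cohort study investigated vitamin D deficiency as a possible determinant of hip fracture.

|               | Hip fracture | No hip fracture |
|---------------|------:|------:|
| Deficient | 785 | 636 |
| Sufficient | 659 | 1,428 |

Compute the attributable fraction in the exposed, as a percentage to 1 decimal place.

42.8

Cells: a = 785, b = 636, c = 659, d = 1428.
Risk in exposed = 785/1421 = 0.55243; risk in unexposed = 659/2087 = 0.31576.
RR = 0.55243/0.31576 = 1.74949
AR% = (RR − 1)/RR × 100 = (1.74949 − 1)/1.74949 × 100 = 42.8406%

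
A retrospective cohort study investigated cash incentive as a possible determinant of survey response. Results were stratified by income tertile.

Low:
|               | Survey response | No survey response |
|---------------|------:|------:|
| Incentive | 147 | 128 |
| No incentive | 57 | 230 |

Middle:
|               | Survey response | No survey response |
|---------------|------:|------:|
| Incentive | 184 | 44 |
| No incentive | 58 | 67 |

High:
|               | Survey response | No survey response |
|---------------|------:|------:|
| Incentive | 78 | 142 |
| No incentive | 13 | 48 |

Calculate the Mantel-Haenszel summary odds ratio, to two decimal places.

4.05

OR_MH = Σ(aᵢdᵢ/nᵢ) / Σ(bᵢcᵢ/nᵢ), where nᵢ is the stratum total.
Stratum 1 (Low): n = 562; a·d/n = 147·230/562 = 60.1601; b·c/n = 128·57/562 = 12.9822
Stratum 2 (Middle): n = 353; a·d/n = 184·67/353 = 34.9235; b·c/n = 44·58/353 = 7.2295
Stratum 3 (High): n = 281; a·d/n = 78·48/281 = 13.3238; b·c/n = 142·13/281 = 6.5694
OR_MH = (60.1601 + 34.9235 + 13.3238) / (12.9822 + 7.2295 + 6.5694) = 108.4075 / 26.7811 = 4.04792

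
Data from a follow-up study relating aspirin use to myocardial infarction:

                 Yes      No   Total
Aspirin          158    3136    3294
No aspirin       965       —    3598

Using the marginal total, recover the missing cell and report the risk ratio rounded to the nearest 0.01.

The missing cell is in the unexposed row: 3598 − 965 = 2633.
So a = 158, b = 3136, c = 965, d = 2633.
RR = [a/(a+b)] / [c/(c+d)] = (158/3294) / (965/3598) = 0.04797/0.26820 = 0.17884

0.18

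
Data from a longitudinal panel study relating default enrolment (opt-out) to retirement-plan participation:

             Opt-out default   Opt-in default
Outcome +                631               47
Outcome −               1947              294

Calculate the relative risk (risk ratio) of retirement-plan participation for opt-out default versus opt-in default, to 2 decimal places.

Reading the table with exposure as columns: a = 631 (Opt-out default, case), b = 1947 (Opt-out default, non-case), c = 47 (Opt-in default, case), d = 294.
Risk in exposed = 631/2578 = 0.24476; risk in unexposed = 47/341 = 0.13783.
RR = 0.24476 / 0.13783 = 1.77584
The risk among the exposed is 1.78 times that among the unexposed.

1.78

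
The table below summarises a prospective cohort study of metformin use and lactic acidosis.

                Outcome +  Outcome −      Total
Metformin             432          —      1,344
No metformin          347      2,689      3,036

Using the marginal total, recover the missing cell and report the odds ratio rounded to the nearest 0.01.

The missing cell is in the exposed row: 1344 − 432 = 912.
So a = 432, b = 912, c = 347, d = 2689.
OR = (a·d)/(b·c) = (432 × 2689) / (912 × 347) = 1161648 / 316464 = 3.67071

3.67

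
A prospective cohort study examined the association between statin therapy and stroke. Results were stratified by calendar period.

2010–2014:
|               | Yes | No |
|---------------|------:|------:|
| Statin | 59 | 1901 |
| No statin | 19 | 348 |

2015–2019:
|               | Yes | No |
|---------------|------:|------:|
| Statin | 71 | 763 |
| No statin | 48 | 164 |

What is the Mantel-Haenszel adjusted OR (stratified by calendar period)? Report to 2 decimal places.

0.39

OR_MH = Σ(aᵢdᵢ/nᵢ) / Σ(bᵢcᵢ/nᵢ), where nᵢ is the stratum total.
Stratum 1 (2010–2014): n = 2327; a·d/n = 59·348/2327 = 8.8234; b·c/n = 1901·19/2327 = 15.5217
Stratum 2 (2015–2019): n = 1046; a·d/n = 71·164/1046 = 11.1319; b·c/n = 763·48/1046 = 35.0134
OR_MH = (8.8234 + 11.1319) / (15.5217 + 35.0134) = 19.9553 / 50.5351 = 0.39488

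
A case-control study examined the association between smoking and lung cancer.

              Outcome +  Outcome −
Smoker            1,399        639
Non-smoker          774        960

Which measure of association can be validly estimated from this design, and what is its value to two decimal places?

2.72

Cells: a = 1399, b = 639, c = 774, d = 960.
This is a case-control study: participants were sampled on outcome status, so risks in the source population cannot be estimated directly — relative risk is not valid here. The odds ratio is the appropriate measure.
OR = (a·d)/(b·c) = (1399 × 960) / (639 × 774) = 1343040 / 494586 = 2.71548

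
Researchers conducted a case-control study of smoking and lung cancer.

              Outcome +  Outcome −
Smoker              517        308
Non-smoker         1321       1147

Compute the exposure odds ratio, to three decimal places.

Cells: a = 517, b = 308, c = 1321, d = 1147.
OR = (a·d)/(b·c) = (517 × 1147) / (308 × 1321) = 592999 / 406868 = 1.45747
The odds of lung cancer are about 1.46 times as high in the smoker group.

1.457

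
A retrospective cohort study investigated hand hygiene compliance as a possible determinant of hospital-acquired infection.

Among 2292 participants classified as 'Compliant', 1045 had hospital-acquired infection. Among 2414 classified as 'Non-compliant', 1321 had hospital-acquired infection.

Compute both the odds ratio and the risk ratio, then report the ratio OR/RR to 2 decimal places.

From the description: a = 1045, b = 1247, c = 1321, d = 1093.
OR = (1045·1093)/(1247·1321) = 1142185/1647287 = 0.69337
Risk in exposed = 1045/2292 = 0.45593; risk in unexposed = 1321/2414 = 0.54722; RR = 0.83317
OR/RR = 0.69337 / 0.83317 = 0.83221
The outcome is not rare, so the OR lies further from 1 than the RR.

0.83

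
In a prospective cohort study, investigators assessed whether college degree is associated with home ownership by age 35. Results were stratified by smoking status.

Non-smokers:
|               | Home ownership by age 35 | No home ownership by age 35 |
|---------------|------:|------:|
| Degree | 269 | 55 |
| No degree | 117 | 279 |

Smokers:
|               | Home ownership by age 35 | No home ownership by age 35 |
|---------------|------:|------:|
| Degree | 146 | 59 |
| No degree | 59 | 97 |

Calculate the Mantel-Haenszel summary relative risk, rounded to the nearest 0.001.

2.450

RR_MH = Σ(aᵢ·n₀ᵢ/nᵢ) / Σ(cᵢ·n₁ᵢ/nᵢ), with n₁ᵢ = aᵢ+bᵢ (exposed), n₀ᵢ = cᵢ+dᵢ (unexposed), nᵢ = n₁ᵢ+n₀ᵢ.
Stratum 1 (Non-smokers): n₁ = 324, n₀ = 396, n = 720; a·n₀/n = 269·396/720 = 147.9500; c·n₁/n = 117·324/720 = 52.6500
Stratum 2 (Smokers): n₁ = 205, n₀ = 156, n = 361; a·n₀/n = 146·156/361 = 63.0914; c·n₁/n = 59·205/361 = 33.5042
RR_MH = (147.9500 + 63.0914) / (52.6500 + 33.5042) = 211.0414 / 86.1542 = 2.44958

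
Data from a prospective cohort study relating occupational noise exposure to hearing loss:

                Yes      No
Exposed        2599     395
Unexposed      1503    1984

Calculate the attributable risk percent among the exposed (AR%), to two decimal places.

Cells: a = 2599, b = 395, c = 1503, d = 1984.
Risk in exposed = 2599/2994 = 0.86807; risk in unexposed = 1503/3487 = 0.43103.
RR = 0.86807/0.43103 = 2.01394
AR% = (RR − 1)/RR × 100 = (2.01394 − 1)/2.01394 × 100 = 50.3462%

50.35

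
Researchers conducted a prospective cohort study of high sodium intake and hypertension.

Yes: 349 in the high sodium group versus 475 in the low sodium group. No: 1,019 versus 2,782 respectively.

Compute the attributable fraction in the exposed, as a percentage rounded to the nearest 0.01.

From the description: a = 349, b = 1019, c = 475, d = 2782.
Risk in exposed = 349/1368 = 0.25512; risk in unexposed = 475/3257 = 0.14584.
RR = 0.25512/0.14584 = 1.74930
AR% = (RR − 1)/RR × 100 = (1.74930 − 1)/1.74930 × 100 = 42.8342%

42.83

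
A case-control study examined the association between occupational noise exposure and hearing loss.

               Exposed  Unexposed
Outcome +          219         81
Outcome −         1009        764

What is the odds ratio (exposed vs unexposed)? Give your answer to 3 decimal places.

Reading the table with exposure as columns: a = 219 (Exposed, case), b = 1009 (Exposed, non-case), c = 81 (Unexposed, case), d = 764.
OR = (a·d)/(b·c) = (219 × 764) / (1009 × 81) = 167316 / 81729 = 2.04720
The odds of hearing loss are about 2.05 times as high in the exposed group.

2.047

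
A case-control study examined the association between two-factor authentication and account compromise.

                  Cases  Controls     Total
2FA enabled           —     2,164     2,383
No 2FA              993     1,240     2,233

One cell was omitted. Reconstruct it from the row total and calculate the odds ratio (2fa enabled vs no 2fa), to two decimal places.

0.13

The missing cell is in the exposed row: 2383 − 2164 = 219.
So a = 219, b = 2164, c = 993, d = 1240.
OR = (a·d)/(b·c) = (219 × 1240) / (2164 × 993) = 271560 / 2148852 = 0.12637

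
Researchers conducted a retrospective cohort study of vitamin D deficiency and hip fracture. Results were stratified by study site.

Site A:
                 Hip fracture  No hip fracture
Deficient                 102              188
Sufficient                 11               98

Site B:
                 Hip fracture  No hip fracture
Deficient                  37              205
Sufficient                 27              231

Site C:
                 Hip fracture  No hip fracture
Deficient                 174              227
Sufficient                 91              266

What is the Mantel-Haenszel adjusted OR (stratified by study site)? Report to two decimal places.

2.37

OR_MH = Σ(aᵢdᵢ/nᵢ) / Σ(bᵢcᵢ/nᵢ), where nᵢ is the stratum total.
Stratum 1 (Site A): n = 399; a·d/n = 102·98/399 = 25.0526; b·c/n = 188·11/399 = 5.1830
Stratum 2 (Site B): n = 500; a·d/n = 37·231/500 = 17.0940; b·c/n = 205·27/500 = 11.0700
Stratum 3 (Site C): n = 758; a·d/n = 174·266/758 = 61.0607; b·c/n = 227·91/758 = 27.2520
OR_MH = (25.0526 + 17.0940 + 61.0607) / (5.1830 + 11.0700 + 27.2520) = 103.2073 / 43.5049 = 2.37231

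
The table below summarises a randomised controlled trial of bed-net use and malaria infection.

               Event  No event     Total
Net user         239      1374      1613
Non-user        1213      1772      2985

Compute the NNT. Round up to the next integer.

Risk in treated group = 239/1613 = 0.14817; risk in control = 1213/2985 = 0.40637.
Absolute risk reduction = 0.40637 − 0.14817 = 0.25819
NNT = 1 / ARR = 1 / 0.25819 = 3.873 → round up → 4

4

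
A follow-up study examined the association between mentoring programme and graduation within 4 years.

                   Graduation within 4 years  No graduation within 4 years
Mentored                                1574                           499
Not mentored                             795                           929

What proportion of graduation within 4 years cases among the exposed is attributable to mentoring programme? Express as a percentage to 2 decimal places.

Cells: a = 1574, b = 499, c = 795, d = 929.
Risk in exposed = 1574/2073 = 0.75929; risk in unexposed = 795/1724 = 0.46114.
RR = 0.75929/0.46114 = 1.64655
AR% = (RR − 1)/RR × 100 = (1.64655 − 1)/1.64655 × 100 = 39.2670%

39.27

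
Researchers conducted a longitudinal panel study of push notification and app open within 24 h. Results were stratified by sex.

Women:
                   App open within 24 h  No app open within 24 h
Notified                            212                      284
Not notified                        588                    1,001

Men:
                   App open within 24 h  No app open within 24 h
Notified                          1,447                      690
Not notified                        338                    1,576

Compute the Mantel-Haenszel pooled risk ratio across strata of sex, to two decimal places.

RR_MH = Σ(aᵢ·n₀ᵢ/nᵢ) / Σ(cᵢ·n₁ᵢ/nᵢ), with n₁ᵢ = aᵢ+bᵢ (exposed), n₀ᵢ = cᵢ+dᵢ (unexposed), nᵢ = n₁ᵢ+n₀ᵢ.
Stratum 1 (Women): n₁ = 496, n₀ = 1589, n = 2085; a·n₀/n = 212·1589/2085 = 161.5674; c·n₁/n = 588·496/2085 = 139.8791
Stratum 2 (Men): n₁ = 2137, n₀ = 1914, n = 4051; a·n₀/n = 1447·1914/4051 = 683.6727; c·n₁/n = 338·2137/4051 = 178.3031
RR_MH = (161.5674 + 683.6727) / (139.8791 + 178.3031) = 845.2401 / 318.1823 = 2.65646

2.66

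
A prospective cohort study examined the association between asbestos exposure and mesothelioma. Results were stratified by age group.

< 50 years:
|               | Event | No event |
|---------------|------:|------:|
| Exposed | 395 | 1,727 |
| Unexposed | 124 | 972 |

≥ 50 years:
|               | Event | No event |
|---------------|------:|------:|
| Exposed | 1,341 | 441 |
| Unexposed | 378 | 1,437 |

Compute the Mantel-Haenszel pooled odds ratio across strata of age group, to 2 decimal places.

OR_MH = Σ(aᵢdᵢ/nᵢ) / Σ(bᵢcᵢ/nᵢ), where nᵢ is the stratum total.
Stratum 1 (< 50 years): n = 3218; a·d/n = 395·972/3218 = 119.3101; b·c/n = 1727·124/3218 = 66.5469
Stratum 2 (≥ 50 years): n = 3597; a·d/n = 1341·1437/3597 = 535.7289; b·c/n = 441·378/3597 = 46.3436
OR_MH = (119.3101 + 535.7289) / (66.5469 + 46.3436) = 655.0391 / 112.8905 = 5.80243

5.80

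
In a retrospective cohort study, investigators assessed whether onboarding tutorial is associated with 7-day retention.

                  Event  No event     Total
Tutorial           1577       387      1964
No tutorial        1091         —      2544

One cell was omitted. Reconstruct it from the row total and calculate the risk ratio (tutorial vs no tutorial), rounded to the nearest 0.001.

1.872

The missing cell is in the unexposed row: 2544 − 1091 = 1453.
So a = 1577, b = 387, c = 1091, d = 1453.
RR = [a/(a+b)] / [c/(c+d)] = (1577/1964) / (1091/2544) = 0.80295/0.42885 = 1.87233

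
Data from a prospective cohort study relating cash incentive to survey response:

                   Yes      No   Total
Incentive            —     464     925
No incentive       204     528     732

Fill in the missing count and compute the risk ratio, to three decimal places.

The missing cell is in the exposed row: 925 − 464 = 461.
So a = 461, b = 464, c = 204, d = 528.
RR = [a/(a+b)] / [c/(c+d)] = (461/925) / (204/732) = 0.49838/0.27869 = 1.78830

1.788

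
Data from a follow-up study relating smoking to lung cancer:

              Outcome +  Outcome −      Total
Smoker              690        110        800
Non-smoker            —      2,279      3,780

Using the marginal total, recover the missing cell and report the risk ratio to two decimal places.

2.17

The missing cell is in the unexposed row: 3780 − 2279 = 1501.
So a = 690, b = 110, c = 1501, d = 2279.
RR = [a/(a+b)] / [c/(c+d)] = (690/800) / (1501/3780) = 0.86250/0.39709 = 2.17205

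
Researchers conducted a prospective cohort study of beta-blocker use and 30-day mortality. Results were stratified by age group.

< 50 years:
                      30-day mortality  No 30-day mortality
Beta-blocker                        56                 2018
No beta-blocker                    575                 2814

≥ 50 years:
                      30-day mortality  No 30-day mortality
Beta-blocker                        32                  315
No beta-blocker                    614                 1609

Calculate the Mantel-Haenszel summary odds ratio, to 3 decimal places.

OR_MH = Σ(aᵢdᵢ/nᵢ) / Σ(bᵢcᵢ/nᵢ), where nᵢ is the stratum total.
Stratum 1 (< 50 years): n = 5463; a·d/n = 56·2814/5463 = 28.8457; b·c/n = 2018·575/5463 = 212.4016
Stratum 2 (≥ 50 years): n = 2570; a·d/n = 32·1609/2570 = 20.0342; b·c/n = 315·614/2570 = 75.2568
OR_MH = (28.8457 + 20.0342) / (212.4016 + 75.2568) = 48.8799 / 287.6584 = 0.16992

0.170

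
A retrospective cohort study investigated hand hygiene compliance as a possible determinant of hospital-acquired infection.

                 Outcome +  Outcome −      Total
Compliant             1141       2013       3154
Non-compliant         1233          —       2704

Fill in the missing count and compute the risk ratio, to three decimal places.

0.793

The missing cell is in the unexposed row: 2704 − 1233 = 1471.
So a = 1141, b = 2013, c = 1233, d = 1471.
RR = [a/(a+b)] / [c/(c+d)] = (1141/3154) / (1233/2704) = 0.36176/0.45599 = 0.79336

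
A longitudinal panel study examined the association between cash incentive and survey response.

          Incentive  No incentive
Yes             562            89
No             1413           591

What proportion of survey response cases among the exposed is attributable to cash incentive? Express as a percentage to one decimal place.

Reading the table with exposure as columns: a = 562 (Incentive, case), b = 1413 (Incentive, non-case), c = 89 (No incentive, case), d = 591.
Risk in exposed = 562/1975 = 0.28456; risk in unexposed = 89/680 = 0.13088.
RR = 0.28456/0.13088 = 2.17414
AR% = (RR − 1)/RR × 100 = (2.17414 − 1)/2.17414 × 100 = 54.0049%

54.0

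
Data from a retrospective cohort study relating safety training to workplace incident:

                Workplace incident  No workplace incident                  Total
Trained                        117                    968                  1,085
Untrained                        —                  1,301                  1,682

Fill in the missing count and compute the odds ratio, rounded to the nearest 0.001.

The missing cell is in the unexposed row: 1682 − 1301 = 381.
So a = 117, b = 968, c = 381, d = 1301.
OR = (a·d)/(b·c) = (117 × 1301) / (968 × 381) = 152217 / 368808 = 0.41273

0.413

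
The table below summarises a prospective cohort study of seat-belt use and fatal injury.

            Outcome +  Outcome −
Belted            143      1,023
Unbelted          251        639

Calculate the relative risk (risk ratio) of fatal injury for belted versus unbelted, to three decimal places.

0.435

Cells: a = 143, b = 1023, c = 251, d = 639.
Risk in exposed = 143/1166 = 0.12264; risk in unexposed = 251/890 = 0.28202.
RR = 0.12264 / 0.28202 = 0.43486
The risk is 57% lower among the exposed than among the unexposed.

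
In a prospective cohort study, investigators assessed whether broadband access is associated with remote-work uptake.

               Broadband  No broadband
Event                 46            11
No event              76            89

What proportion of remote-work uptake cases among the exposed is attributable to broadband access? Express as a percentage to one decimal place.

Reading the table with exposure as columns: a = 46 (Broadband, case), b = 76 (Broadband, non-case), c = 11 (No broadband, case), d = 89.
Risk in exposed = 46/122 = 0.37705; risk in unexposed = 11/100 = 0.11000.
RR = 0.37705/0.11000 = 3.42772
AR% = (RR − 1)/RR × 100 = (3.42772 − 1)/3.42772 × 100 = 70.8261%

70.8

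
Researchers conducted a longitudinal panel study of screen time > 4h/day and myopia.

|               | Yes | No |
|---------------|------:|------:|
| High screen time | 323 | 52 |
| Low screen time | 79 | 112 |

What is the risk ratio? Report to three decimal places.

2.082

Cells: a = 323, b = 52, c = 79, d = 112.
Risk in exposed = 323/375 = 0.86133; risk in unexposed = 79/191 = 0.41361.
RR = 0.86133 / 0.41361 = 2.08246
The risk among the exposed is 2.08 times that among the unexposed.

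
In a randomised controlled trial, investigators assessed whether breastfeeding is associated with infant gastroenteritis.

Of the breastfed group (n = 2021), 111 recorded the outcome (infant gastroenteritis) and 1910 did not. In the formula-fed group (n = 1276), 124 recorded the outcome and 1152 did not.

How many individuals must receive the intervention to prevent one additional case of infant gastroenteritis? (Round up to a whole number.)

24

Risk in treated group = 111/2021 = 0.05492; risk in control = 124/1276 = 0.09718.
Absolute risk reduction = 0.09718 − 0.05492 = 0.04226
NNT = 1 / ARR = 1 / 0.04226 = 23.666 → round up → 24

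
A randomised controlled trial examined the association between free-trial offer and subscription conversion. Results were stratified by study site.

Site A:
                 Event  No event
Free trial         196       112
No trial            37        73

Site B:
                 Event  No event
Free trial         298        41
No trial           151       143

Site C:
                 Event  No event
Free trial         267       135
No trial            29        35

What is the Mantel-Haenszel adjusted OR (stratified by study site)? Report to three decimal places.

OR_MH = Σ(aᵢdᵢ/nᵢ) / Σ(bᵢcᵢ/nᵢ), where nᵢ is the stratum total.
Stratum 1 (Site A): n = 418; a·d/n = 196·73/418 = 34.2297; b·c/n = 112·37/418 = 9.9139
Stratum 2 (Site B): n = 633; a·d/n = 298·143/633 = 67.3207; b·c/n = 41·151/633 = 9.7804
Stratum 3 (Site C): n = 466; a·d/n = 267·35/466 = 20.0536; b·c/n = 135·29/466 = 8.4013
OR_MH = (34.2297 + 67.3207 + 20.0536) / (9.9139 + 9.7804 + 8.4013) = 121.6040 / 28.0956 = 4.32823

4.328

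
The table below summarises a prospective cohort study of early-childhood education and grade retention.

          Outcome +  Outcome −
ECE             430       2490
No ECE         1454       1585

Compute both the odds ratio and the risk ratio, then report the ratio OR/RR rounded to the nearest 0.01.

0.61

Cells: a = 430, b = 2490, c = 1454, d = 1585.
OR = (430·1585)/(2490·1454) = 681550/3620460 = 0.18825
Risk in exposed = 430/2920 = 0.14726; risk in unexposed = 1454/3039 = 0.47845; RR = 0.30779
OR/RR = 0.18825 / 0.30779 = 0.61162
The outcome is not rare, so the OR lies further from 1 than the RR.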